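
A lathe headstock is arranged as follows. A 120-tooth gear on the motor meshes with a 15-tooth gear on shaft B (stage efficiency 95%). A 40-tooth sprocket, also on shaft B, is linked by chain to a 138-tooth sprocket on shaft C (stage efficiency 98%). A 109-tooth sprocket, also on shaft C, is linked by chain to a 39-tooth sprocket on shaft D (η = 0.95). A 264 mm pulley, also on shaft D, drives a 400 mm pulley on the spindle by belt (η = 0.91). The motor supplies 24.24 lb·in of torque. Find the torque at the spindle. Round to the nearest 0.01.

After the gear mesh (15/120): 24.24 × 0.125 × 0.95 = 2.8785 lb·in
After the chain (138/40): 2.8785 × 3.45 × 0.98 = 9.7322 lb·in
After the chain (39/109): 9.7322 × 0.3578 × 0.95 = 3.3081 lb·in
After the belt (400/264): 3.3081 × 1.5152 × 0.91 = 4.5611 lb·in

4.56 lb·in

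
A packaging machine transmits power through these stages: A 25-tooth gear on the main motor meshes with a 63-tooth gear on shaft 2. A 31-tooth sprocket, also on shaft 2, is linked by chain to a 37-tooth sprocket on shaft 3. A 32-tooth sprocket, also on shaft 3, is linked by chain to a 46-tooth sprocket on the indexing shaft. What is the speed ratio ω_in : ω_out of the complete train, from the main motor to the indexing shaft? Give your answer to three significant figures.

4.32

Each stage contributes driven/driver: gear mesh 63/25 = 2.52, chain 37/31 = 1.1935, chain 46/32 = 1.4375.
Overall: 2.52 × 1.1935 × 1.4375 = 4.3236.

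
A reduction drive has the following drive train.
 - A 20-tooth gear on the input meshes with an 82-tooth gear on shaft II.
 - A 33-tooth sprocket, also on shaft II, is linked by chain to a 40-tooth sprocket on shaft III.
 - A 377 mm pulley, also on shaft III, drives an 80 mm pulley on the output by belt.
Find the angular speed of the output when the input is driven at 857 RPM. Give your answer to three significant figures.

the input → shaft II (gear mesh, 82/20): 857 ÷ 4.1 = 209.02 RPM
shaft II → shaft III (chain, 40/33): 209.02 ÷ 1.2121 = 172.45 RPM
shaft III → the output (belt, 80/377): 172.45 ÷ 0.2122 = 812.65 RPM

813 RPM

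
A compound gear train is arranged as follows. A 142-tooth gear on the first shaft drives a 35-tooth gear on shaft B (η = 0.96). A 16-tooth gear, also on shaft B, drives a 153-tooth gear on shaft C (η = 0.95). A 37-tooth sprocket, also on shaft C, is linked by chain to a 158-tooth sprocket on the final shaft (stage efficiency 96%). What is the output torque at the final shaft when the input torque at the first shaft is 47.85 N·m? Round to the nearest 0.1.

421.7 N·m

gear mesh 35/142 = 0.24648 → τ = 47.85·0.24648·0.96 = 11.322 N·m
gear mesh 153/16 = 9.5625 → τ = 11.322·9.5625·0.95 = 102.86 N·m
chain 158/37 = 4.2703 → τ = 102.86·4.2703·0.96 = 421.65 N·m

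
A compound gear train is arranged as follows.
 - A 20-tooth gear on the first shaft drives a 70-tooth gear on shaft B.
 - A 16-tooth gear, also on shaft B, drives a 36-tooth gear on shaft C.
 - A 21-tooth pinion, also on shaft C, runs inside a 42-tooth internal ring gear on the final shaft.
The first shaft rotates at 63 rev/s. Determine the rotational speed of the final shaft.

4 rev/s

Gear mesh: ratio = 70/20 = 3.5, so shaft B turns at 63 / 3.5 = 18 rev/s.
Gear mesh: ratio = 36/16 = 2.25, so shaft C turns at 18 / 2.25 = 8 rev/s.
Internal gear: ratio = 42/21 = 2, so the final shaft turns at 8 / 2 = 4 rev/s.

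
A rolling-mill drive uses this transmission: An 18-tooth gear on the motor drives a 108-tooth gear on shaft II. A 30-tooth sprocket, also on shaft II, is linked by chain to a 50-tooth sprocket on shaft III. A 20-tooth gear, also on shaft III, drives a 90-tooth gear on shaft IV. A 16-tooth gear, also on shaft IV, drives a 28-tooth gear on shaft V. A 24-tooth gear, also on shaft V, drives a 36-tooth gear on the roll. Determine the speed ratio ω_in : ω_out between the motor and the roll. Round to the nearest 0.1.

Each stage contributes driven/driver: gear mesh 108/18 = 6, chain 50/30 = 1.6667, gear mesh 90/20 = 4.5, gear mesh 28/16 = 1.75, gear mesh 36/24 = 1.5.
Overall: 6 × 1.6667 × 4.5 × 1.75 × 1.5 = 118.12.

118.1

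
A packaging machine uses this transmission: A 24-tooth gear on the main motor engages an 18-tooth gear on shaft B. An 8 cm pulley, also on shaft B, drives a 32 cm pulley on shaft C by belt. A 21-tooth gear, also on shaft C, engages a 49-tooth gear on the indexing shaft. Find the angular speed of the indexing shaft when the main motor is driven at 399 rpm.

gear mesh 18/24 = 0.75 → 399/0.75 = 532 rpm
belt 32/8 = 4 → 532/4 = 133 rpm
gear mesh 49/21 = 2.3333 → 133/2.3333 = 57 rpm

57 rpm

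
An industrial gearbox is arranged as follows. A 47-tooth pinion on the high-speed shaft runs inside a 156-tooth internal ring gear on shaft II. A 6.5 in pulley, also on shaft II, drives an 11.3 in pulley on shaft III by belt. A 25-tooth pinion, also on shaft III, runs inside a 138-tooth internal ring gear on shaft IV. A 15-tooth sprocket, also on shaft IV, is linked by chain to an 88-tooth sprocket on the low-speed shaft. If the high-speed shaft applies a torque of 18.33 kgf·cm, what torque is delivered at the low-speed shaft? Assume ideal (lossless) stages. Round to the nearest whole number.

3425 kgf·cm

Internal gear: ratio = 156/47 = 3.3191; torque at shaft II = 18.33 × 3.3191 = 60.84 kgf·cm.
Belt: ratio = 11.3/6.5 = 1.7385; torque at shaft III = 60.84 × 1.7385 = 105.77 kgf·cm.
Internal gear: ratio = 138/25 = 5.52; torque at shaft IV = 105.77 × 5.52 = 583.84 kgf·cm.
Chain: ratio = 88/15 = 5.8667; torque at the low-speed shaft = 583.84 × 5.8667 = 3425.2 kgf·cm.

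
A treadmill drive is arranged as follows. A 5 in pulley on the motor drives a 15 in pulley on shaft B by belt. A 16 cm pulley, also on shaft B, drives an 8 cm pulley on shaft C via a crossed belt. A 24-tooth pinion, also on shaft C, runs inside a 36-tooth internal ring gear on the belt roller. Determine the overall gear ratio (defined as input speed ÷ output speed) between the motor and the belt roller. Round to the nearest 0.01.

Each stage contributes driven/driver: belt 15/5 = 3, belt 8/16 = 0.5, internal gear 36/24 = 1.5.
Overall: 3 × 0.5 × 1.5 = 2.25.

2.25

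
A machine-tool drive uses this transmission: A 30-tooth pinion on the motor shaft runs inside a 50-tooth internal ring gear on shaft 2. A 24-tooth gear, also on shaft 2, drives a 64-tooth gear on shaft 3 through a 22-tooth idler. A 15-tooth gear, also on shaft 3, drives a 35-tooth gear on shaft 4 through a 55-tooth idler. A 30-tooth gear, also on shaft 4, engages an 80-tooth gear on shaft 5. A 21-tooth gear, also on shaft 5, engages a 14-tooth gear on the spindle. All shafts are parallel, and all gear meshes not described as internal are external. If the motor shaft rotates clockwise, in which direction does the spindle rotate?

the motor shaft → shaft 2: internal mesh, same direction → CW.
shaft 2 → shaft 3: driver → idler → driven is 2 external meshes, 2 reversals → CW.
shaft 3 → shaft 4: driver → idler → driven is 2 external meshes, 2 reversals → CW.
shaft 4 → shaft 5: external mesh, 1 reversal → CCW.
shaft 5 → the spindle: external mesh, 1 reversal → CW.
6 reversals in total — an even number — so the spindle turns the same way as the motor shaft.

clockwise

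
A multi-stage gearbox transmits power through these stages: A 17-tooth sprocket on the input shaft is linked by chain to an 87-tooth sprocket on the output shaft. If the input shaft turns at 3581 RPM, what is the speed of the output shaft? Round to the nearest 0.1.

chain 87/17 = 5.1176 → 3581/5.1176 = 699.74 RPM

699.7 RPM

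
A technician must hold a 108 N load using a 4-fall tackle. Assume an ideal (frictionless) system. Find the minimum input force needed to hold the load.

Block-and-tackle MA = number of supporting rope parts = 4.
Effort = load / MA = 108 / 4 = 27 N.

27 N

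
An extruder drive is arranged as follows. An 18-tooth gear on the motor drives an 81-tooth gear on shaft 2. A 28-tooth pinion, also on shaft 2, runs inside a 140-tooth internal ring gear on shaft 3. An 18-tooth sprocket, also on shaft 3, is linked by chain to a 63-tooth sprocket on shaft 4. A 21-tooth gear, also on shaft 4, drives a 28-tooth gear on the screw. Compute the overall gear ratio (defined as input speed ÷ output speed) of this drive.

Each stage contributes driven/driver: gear mesh 81/18 = 4.5, internal gear 140/28 = 5, chain 63/18 = 3.5, gear mesh 28/21 = 1.3333.
Overall: 4.5 × 5 × 3.5 × 1.3333 = 105.

105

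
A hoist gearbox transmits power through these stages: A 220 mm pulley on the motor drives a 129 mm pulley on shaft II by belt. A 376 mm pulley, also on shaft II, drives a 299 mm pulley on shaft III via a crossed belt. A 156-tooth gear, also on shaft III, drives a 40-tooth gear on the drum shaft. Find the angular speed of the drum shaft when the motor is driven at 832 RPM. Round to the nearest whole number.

6959 RPM

belt 129/220 = 0.58636 → 832/0.58636 = 1418.9 RPM
belt 299/376 = 0.79521 → 1418.9/0.79521 = 1784.3 RPM
gear mesh 40/156 = 0.25641 → 1784.3/0.25641 = 6958.9 RPM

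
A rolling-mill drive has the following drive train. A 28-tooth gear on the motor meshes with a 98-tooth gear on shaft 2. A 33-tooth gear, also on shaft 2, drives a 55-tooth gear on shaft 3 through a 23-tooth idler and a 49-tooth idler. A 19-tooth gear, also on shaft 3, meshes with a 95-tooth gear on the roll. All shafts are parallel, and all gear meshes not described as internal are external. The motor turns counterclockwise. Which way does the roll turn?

clockwise

the motor → shaft 2: external mesh, 1 reversal → CW.
shaft 2 → shaft 3: driver → idler → idler → driven is 3 external meshes, 3 reversals → CCW.
shaft 3 → the roll: external mesh, 1 reversal → CW.
5 reversals in total — an odd number — so the roll turns opposite to the motor.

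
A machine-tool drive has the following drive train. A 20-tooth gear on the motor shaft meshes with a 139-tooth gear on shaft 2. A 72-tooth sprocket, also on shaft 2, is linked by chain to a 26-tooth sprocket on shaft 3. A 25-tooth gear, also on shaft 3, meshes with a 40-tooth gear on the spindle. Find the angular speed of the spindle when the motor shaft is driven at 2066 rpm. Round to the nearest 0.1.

the motor shaft → shaft 2 (gear mesh, 139/20): 2066 ÷ 6.95 = 297.27 rpm
shaft 2 → shaft 3 (chain, 26/72): 297.27 ÷ 0.36111 = 823.2 rpm
shaft 3 → the spindle (gear mesh, 40/25): 823.2 ÷ 1.6 = 514.5 rpm

514.5 rpm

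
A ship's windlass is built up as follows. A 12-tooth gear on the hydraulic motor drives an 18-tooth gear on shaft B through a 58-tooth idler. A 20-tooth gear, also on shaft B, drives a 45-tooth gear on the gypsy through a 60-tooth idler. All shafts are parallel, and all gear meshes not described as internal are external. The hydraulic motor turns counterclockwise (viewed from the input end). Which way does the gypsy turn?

the hydraulic motor → shaft B: driver → idler → driven is 2 external meshes, 2 reversals → CCW.
shaft B → the gypsy: driver → idler → driven is 2 external meshes, 2 reversals → CCW.
4 reversals in total — an even number — so the gypsy turns the same way as the hydraulic motor.

counterclockwise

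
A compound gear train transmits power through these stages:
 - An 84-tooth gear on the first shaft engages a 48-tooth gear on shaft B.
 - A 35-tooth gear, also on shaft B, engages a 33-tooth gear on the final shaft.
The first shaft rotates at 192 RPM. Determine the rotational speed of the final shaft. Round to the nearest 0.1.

gear mesh 48/84 = 0.57143 → 192/0.57143 = 336 RPM
gear mesh 33/35 = 0.94286 → 336/0.94286 = 356.36 RPM

356.4 RPM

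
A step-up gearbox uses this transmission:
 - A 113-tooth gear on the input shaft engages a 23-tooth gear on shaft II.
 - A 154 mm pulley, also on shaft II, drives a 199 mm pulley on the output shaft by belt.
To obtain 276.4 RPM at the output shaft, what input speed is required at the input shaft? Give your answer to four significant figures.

72.70 RPM

Overall ratio R = 0.20354 × 1.2922 = 0.26302.
Required input speed = output speed × R = 276.4 × 0.26302 = 72.698 RPM.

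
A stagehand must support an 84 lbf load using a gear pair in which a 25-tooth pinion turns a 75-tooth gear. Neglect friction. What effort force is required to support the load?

28 lbf

Gear pair MA = 75/25 = 3.
Effort = load / MA = 84 / 3 = 28 lbf.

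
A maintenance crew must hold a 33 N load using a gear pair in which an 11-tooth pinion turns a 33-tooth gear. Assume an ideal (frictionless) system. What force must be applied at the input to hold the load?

11 N

Gear pair MA = 33/11 = 3.
Effort = load / MA = 33 / 3 = 11 N.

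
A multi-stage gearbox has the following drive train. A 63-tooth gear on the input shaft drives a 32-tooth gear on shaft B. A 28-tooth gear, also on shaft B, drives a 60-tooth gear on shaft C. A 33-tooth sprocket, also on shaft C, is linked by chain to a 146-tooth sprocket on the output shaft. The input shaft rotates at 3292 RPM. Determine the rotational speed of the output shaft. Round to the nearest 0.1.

683.6 RPM

Gear mesh: ratio = 32/63 = 0.50794, so shaft B turns at 3292 / 0.50794 = 6481.1 RPM.
Gear mesh: ratio = 60/28 = 2.1429, so shaft C turns at 6481.1 / 2.1429 = 3024.5 RPM.
Chain: ratio = 146/33 = 4.4242, so the output shaft turns at 3024.5 / 4.4242 = 683.63 RPM.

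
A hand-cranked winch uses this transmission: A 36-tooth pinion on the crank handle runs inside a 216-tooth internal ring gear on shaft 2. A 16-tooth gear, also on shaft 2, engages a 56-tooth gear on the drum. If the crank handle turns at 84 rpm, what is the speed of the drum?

4 rpm

the crank handle → shaft 2 (internal gear, 216/36): 84 ÷ 6 = 14 rpm
shaft 2 → the drum (gear mesh, 56/16): 14 ÷ 3.5 = 4 rpm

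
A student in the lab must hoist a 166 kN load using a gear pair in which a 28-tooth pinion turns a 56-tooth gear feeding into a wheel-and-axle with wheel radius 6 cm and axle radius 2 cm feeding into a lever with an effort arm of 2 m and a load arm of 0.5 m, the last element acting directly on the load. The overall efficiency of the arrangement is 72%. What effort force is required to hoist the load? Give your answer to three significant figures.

Gear pair MA = 56/28 = 2.
Wheel-and-axle MA = R/r = 6/2 = 3.
Lever MA = effort arm / load arm = 2/0.5 = 4.
Combined ideal MA = 2 × 3 × 4 = 24.
Actual MA = 24 × 0.72 = 17.28.
Effort = load / actual MA = 166 / 17.28 = 9.6065 kN.

9.61 kN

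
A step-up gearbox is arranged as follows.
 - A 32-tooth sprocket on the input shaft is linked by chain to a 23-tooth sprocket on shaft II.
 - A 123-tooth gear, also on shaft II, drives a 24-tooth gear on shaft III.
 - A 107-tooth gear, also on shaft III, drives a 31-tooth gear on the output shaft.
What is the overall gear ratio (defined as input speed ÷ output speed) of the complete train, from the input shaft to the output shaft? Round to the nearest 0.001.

Each stage contributes driven/driver: chain 23/32 = 0.71875, gear mesh 24/123 = 0.19512, gear mesh 31/107 = 0.28972.
Overall: 0.71875 × 0.19512 × 0.28972 = 0.040631.

0.041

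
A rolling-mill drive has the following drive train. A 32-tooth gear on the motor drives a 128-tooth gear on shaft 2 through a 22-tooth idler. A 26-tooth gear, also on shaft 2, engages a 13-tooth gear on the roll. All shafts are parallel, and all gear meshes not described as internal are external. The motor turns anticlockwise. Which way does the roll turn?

clockwise

the motor → shaft 2: driver → idler → driven is 2 external meshes, 2 reversals → CCW.
shaft 2 → the roll: external mesh, 1 reversal → CW.
3 reversals in total — an odd number — so the roll turns opposite to the motor.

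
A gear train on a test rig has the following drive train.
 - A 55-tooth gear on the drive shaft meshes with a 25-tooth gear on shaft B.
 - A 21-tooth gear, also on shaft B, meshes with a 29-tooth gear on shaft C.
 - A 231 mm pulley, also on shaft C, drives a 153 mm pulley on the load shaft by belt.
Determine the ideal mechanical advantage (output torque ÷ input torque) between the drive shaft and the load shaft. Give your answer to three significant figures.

Each stage contributes driven/driver: gear mesh 25/55 = 0.45455, gear mesh 29/21 = 1.381, belt 153/231 = 0.66234.
Overall: 0.45455 × 1.381 × 0.66234 = 0.41575.

0.416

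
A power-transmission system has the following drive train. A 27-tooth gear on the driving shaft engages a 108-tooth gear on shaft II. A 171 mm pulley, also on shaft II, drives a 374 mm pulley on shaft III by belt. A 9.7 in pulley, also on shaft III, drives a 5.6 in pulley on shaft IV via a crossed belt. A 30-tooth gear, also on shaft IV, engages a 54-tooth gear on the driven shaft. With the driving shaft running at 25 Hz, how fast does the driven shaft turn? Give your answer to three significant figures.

2.75 Hz

gear mesh 108/27 = 4 → 25/4 = 6.25 Hz
belt 374/171 = 2.1871 → 6.25/2.1871 = 2.8576 Hz
belt 5.6/9.7 = 0.57732 → 2.8576/0.57732 = 4.9498 Hz
gear mesh 54/30 = 1.8 → 4.9498/1.8 = 2.7499 Hz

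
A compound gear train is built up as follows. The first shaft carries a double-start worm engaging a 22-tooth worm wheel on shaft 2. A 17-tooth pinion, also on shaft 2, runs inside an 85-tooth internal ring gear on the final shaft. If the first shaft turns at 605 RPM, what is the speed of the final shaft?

11 RPM

Worm: ratio = 22/2 = 11, so shaft 2 turns at 605 / 11 = 55 RPM.
Internal gear: ratio = 85/17 = 5, so the final shaft turns at 55 / 5 = 11 RPM.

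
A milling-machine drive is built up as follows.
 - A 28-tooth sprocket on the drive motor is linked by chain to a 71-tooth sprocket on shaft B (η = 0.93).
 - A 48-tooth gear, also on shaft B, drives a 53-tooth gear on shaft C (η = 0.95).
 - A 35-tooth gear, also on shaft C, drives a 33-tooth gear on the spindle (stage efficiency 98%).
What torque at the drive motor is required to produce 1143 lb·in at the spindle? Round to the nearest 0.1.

Overall ratio R = 2.5357 × 1.1042 × 0.94286 = 2.6399; overall efficiency η = 0.93 × 0.95 × 0.98 = 0.8658.
Input torque = output torque / (R × η) = 1143 / (2.6399 × 0.8658) = 500.07 lb·in.

500.1 lb·in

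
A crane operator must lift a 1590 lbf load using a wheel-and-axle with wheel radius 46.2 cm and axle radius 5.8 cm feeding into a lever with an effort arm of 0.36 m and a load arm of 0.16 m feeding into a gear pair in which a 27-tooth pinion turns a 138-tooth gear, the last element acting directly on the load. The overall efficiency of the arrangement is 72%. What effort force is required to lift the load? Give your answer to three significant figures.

Wheel-and-axle MA = R/r = 46.2/5.8 = 7.9655.
Lever MA = effort arm / load arm = 0.36/0.16 = 2.25.
Gear pair MA = 138/27 = 5.1111.
Combined ideal MA = 7.9655 × 2.25 × 5.1111 = 91.603.
Actual MA = 91.603 × 0.72 = 65.954.
Effort = load / actual MA = 1590 / 65.954 = 24.108 lbf.

24.1 lbf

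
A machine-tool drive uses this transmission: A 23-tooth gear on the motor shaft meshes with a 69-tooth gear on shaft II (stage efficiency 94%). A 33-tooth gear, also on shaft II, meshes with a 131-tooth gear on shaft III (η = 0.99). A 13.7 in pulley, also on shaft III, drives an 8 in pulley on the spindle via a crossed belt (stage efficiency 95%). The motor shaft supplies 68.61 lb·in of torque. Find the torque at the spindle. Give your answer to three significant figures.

gear mesh 69/23 = 3 → τ = 68.61·3·0.94 = 193.48 lb·in
gear mesh 131/33 = 3.9697 → τ = 193.48·3.9697·0.99 = 760.38 lb·in
belt 8/13.7 = 0.58394 → τ = 760.38·0.58394·0.95 = 421.82 lb·in

422 lb·in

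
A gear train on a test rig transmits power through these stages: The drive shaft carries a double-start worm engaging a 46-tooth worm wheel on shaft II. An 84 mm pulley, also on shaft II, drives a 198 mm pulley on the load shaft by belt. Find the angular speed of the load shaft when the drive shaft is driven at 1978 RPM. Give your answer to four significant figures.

Worm: ratio = 46/2 = 23, so shaft II turns at 1978 / 23 = 86 RPM.
Belt: ratio = 198/84 = 2.3571, so the load shaft turns at 86 / 2.3571 = 36.485 RPM.

36.48 RPM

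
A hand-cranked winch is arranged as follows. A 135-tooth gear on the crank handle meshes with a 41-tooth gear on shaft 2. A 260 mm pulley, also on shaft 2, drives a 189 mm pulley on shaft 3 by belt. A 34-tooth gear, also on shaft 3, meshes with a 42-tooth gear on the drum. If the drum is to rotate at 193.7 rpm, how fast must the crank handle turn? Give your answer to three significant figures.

52.8 rpm

Overall ratio R = 0.3037 × 0.72692 × 1.2353 = 0.27271.
Required input speed = output speed × R = 193.7 × 0.27271 = 52.825 rpm.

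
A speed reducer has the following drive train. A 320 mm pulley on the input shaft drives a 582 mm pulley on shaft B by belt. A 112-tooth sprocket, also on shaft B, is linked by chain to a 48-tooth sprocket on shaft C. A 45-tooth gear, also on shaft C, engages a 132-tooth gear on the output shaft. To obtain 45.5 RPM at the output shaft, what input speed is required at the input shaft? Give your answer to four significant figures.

104.0 RPM

Overall ratio R = 1.8188 × 0.42857 × 2.9333 = 2.2864.
Required input speed = output speed × R = 45.5 × 2.2864 = 104.03 RPM.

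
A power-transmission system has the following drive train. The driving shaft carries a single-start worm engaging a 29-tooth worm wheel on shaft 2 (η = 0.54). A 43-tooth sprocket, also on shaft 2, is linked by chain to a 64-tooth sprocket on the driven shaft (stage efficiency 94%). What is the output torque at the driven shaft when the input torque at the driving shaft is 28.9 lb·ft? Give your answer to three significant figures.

Worm: ratio = 29/1 = 29; torque at shaft 2 = 28.9 × 29 × 0.54 = 452.57 lb·ft.
Chain: ratio = 64/43 = 1.4884; torque at the driven shaft = 452.57 × 1.4884 × 0.94 = 633.18 lb·ft.

633 lb·ft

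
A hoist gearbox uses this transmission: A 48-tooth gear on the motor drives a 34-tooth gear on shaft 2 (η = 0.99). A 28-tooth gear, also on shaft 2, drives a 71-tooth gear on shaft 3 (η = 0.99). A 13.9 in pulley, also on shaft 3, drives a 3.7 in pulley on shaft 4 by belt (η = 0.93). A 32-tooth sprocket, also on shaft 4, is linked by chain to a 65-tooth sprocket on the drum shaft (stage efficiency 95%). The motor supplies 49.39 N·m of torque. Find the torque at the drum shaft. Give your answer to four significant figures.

41.53 N·m

gear mesh 34/48 = 0.70833 → τ = 49.39·0.70833·0.99 = 34.635 N·m
gear mesh 71/28 = 2.5357 → τ = 34.635·2.5357·0.99 = 86.946 N·m
belt 3.7/13.9 = 0.26619 → τ = 86.946·0.26619·0.93 = 21.524 N·m
chain 65/32 = 2.0312 → τ = 21.524·2.0312·0.95 = 41.534 N·m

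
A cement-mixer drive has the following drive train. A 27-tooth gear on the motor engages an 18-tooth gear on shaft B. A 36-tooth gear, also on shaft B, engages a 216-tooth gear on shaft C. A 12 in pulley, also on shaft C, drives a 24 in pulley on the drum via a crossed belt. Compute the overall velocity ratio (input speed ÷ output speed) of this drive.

8

Each stage contributes driven/driver: gear mesh 18/27 = 0.66667, gear mesh 216/36 = 6, belt 24/12 = 2.
Overall: 0.66667 × 6 × 2 = 8.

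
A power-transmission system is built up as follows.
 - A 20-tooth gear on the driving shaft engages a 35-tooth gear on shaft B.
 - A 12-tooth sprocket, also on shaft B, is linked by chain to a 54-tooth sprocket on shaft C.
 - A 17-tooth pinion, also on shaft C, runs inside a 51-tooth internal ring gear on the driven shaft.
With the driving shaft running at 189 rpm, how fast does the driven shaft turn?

gear mesh 35/20 = 1.75 → 189/1.75 = 108 rpm
chain 54/12 = 4.5 → 108/4.5 = 24 rpm
internal gear 51/17 = 3 → 24/3 = 8 rpm

8 rpm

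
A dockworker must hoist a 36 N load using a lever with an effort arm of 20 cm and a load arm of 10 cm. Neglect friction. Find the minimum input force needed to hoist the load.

Lever MA = effort arm / load arm = 20/10 = 2.
Effort = load / MA = 36 / 2 = 18 N.

18 N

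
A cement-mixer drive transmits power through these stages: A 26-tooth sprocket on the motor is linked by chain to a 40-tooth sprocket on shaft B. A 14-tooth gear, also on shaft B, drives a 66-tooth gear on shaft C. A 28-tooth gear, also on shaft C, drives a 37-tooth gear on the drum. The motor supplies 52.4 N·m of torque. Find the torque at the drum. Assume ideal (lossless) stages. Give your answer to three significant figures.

502 N·m

Chain: ratio = 40/26 = 1.5385; torque at shaft B = 52.4 × 1.5385 = 80.615 N·m.
Gear mesh: ratio = 66/14 = 4.7143; torque at shaft C = 80.615 × 4.7143 = 380.04 N·m.
Gear mesh: ratio = 37/28 = 1.3214; torque at the drum = 380.04 × 1.3214 = 502.2 N·m.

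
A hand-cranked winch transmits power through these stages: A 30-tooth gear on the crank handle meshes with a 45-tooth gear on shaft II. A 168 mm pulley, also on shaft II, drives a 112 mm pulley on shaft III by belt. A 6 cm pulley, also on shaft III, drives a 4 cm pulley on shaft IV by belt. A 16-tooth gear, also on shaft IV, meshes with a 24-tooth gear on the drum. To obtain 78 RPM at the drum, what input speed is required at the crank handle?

Overall ratio R = 1.5 × 0.66667 × 0.66667 × 1.5 = 1.
Required input speed = output speed × R = 78 × 1 = 78 RPM.

78 RPM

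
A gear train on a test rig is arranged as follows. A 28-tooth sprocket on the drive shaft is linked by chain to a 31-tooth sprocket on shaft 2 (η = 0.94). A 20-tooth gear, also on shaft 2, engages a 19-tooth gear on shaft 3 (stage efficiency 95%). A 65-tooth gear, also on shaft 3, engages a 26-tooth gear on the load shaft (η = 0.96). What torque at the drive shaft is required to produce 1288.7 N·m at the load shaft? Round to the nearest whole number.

Overall ratio R = 1.1071 × 0.95 × 0.4 = 0.42071; overall efficiency η = 0.94 × 0.95 × 0.96 = 0.8573.
Input torque = output torque / (R × η) = 1288.7 / (0.42071 × 0.8573) = 3573.1 N·m.

3573 N·m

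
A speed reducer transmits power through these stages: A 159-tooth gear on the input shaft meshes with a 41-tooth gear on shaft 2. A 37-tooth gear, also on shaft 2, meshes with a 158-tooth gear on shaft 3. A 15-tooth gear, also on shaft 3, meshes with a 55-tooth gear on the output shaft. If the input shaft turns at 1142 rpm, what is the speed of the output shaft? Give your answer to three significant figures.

283 rpm

gear mesh 41/159 = 0.25786 → 1142/0.25786 = 4428.7 rpm
gear mesh 158/37 = 4.2703 → 4428.7/4.2703 = 1037.1 rpm
gear mesh 55/15 = 3.6667 → 1037.1/3.6667 = 282.85 rpm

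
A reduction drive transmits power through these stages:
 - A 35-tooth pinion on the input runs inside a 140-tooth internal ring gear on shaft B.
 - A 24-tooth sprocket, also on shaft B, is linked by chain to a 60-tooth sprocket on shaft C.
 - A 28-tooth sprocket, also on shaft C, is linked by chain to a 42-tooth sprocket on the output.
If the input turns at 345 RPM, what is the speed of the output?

internal gear 140/35 = 4 → 345/4 = 86.25 RPM
chain 60/24 = 2.5 → 86.25/2.5 = 34.5 RPM
chain 42/28 = 1.5 → 34.5/1.5 = 23 RPM

23 RPM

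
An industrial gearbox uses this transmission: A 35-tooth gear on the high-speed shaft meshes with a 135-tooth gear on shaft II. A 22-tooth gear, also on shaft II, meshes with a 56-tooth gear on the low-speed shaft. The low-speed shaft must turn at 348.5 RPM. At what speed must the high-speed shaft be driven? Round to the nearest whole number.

3422 RPM

Overall ratio R = 3.8571 × 2.5455 = 9.8182.
Required input speed = output speed × R = 348.5 × 9.8182 = 3421.6 RPM.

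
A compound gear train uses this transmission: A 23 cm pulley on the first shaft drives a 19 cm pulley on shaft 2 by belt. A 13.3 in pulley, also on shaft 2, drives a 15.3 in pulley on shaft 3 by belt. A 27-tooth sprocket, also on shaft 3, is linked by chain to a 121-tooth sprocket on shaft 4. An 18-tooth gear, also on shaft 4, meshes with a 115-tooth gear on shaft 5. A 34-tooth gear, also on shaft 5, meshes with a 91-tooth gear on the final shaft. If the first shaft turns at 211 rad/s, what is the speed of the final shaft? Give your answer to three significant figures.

the first shaft → shaft 2 (belt, 19/23): 211 ÷ 0.82609 = 255.42 rad/s
shaft 2 → shaft 3 (belt, 15.3/13.3): 255.42 ÷ 1.1504 = 222.03 rad/s
shaft 3 → shaft 4 (chain, 121/27): 222.03 ÷ 4.4815 = 49.544 rad/s
shaft 4 → shaft 5 (gear mesh, 115/18): 49.544 ÷ 6.3889 = 7.7548 rad/s
shaft 5 → the final shaft (gear mesh, 91/34): 7.7548 ÷ 2.6765 = 2.8974 rad/s

2.90 rad/s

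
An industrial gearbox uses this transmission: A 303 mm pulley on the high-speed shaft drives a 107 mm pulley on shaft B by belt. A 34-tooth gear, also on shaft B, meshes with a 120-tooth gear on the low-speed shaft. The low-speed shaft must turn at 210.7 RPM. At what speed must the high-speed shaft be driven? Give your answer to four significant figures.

262.6 RPM

Overall ratio R = 0.35314 × 3.5294 = 1.2464.
Required input speed = output speed × R = 210.7 × 1.2464 = 262.61 RPM.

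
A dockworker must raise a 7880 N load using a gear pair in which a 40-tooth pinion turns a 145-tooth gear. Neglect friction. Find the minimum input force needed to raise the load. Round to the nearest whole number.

2174 N

Gear pair MA = 145/40 = 3.625.
Effort = load / MA = 7880 / 3.625 = 2173.8 N.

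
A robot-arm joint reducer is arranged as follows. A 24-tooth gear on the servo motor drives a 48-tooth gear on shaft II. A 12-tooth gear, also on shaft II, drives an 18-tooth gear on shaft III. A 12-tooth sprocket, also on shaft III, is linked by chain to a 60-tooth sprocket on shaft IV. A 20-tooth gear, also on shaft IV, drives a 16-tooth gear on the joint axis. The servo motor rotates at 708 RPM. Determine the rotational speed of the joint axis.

the servo motor → shaft II (gear mesh, 48/24): 708 ÷ 2 = 354 RPM
shaft II → shaft III (gear mesh, 18/12): 354 ÷ 1.5 = 236 RPM
shaft III → shaft IV (chain, 60/12): 236 ÷ 5 = 47.2 RPM
shaft IV → the joint axis (gear mesh, 16/20): 47.2 ÷ 0.8 = 59 RPM

59 RPM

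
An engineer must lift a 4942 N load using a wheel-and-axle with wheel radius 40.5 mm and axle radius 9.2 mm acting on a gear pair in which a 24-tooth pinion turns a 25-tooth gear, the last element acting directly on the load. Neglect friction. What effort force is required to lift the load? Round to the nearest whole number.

Wheel-and-axle MA = R/r = 40.5/9.2 = 4.4022.
Gear pair MA = 25/24 = 1.0417.
Combined ideal MA = 4.4022 × 1.0417 = 4.5856.
Effort = load / MA = 4942 / 4.5856 = 1077.7 N.

1078 N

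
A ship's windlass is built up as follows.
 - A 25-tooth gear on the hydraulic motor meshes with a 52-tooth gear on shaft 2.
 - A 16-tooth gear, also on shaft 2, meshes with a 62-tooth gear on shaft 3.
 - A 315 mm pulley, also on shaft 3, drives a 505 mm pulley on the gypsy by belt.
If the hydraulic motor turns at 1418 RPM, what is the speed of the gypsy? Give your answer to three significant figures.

110 RPM

Gear mesh: ratio = 52/25 = 2.08, so shaft 2 turns at 1418 / 2.08 = 681.73 RPM.
Gear mesh: ratio = 62/16 = 3.875, so shaft 3 turns at 681.73 / 3.875 = 175.93 RPM.
Belt: ratio = 505/315 = 1.6032, so the gypsy turns at 175.93 / 1.6032 = 109.74 RPM.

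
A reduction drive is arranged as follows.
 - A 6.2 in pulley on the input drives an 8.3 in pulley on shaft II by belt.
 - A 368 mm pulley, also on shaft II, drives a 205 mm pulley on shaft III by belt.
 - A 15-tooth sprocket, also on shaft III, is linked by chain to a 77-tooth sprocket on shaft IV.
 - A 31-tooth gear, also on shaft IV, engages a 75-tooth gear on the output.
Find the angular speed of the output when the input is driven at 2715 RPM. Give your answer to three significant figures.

belt 8.3/6.2 = 1.3387 → 2715/1.3387 = 2028.1 RPM
belt 205/368 = 0.55707 → 2028.1/0.55707 = 3640.6 RPM
chain 77/15 = 5.1333 → 3640.6/5.1333 = 709.22 RPM
gear mesh 75/31 = 2.4194 → 709.22/2.4194 = 293.14 RPM

293 RPM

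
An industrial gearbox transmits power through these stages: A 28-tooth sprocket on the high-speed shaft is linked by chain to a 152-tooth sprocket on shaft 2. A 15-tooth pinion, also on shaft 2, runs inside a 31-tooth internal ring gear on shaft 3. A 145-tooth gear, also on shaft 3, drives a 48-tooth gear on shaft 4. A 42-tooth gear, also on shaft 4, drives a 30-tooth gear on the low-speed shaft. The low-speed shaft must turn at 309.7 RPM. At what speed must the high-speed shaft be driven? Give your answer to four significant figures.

Overall ratio R = 5.4286 × 2.0667 × 0.33103 × 0.71429 = 2.6528.
Required input speed = output speed × R = 309.7 × 2.6528 = 821.57 RPM.

821.6 RPM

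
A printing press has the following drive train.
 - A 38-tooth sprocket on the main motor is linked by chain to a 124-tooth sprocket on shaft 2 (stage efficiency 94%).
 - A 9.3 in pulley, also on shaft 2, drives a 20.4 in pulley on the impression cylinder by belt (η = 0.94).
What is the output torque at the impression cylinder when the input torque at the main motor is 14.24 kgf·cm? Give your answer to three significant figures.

Chain: ratio = 124/38 = 3.2632; torque at shaft 2 = 14.24 × 3.2632 × 0.94 = 43.679 kgf·cm.
Belt: ratio = 20.4/9.3 = 2.1935; torque at the impression cylinder = 43.679 × 2.1935 × 0.94 = 90.064 kgf·cm.

90.1 kgf·cm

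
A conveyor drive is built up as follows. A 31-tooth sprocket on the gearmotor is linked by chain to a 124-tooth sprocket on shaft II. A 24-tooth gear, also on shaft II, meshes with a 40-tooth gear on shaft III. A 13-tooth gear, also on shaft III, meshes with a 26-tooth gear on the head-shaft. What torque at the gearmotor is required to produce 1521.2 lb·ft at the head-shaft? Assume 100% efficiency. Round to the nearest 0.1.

Overall ratio R = 4 × 1.6667 × 2 = 13.333.
Input torque = output torque / R = 1521.2 / 13.333 = 114.09 lb·ft.

114.1 lb·ft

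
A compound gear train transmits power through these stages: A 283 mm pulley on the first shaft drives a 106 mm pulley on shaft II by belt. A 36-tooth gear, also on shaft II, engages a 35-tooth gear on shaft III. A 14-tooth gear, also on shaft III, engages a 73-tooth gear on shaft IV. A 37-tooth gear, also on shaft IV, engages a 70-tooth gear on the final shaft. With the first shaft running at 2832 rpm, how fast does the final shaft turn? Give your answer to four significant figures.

788.3 rpm

Belt: ratio = 106/283 = 0.37456, so shaft II turns at 2832 / 0.37456 = 7560.9 rpm.
Gear mesh: ratio = 35/36 = 0.97222, so shaft III turns at 7560.9 / 0.97222 = 7776.9 rpm.
Gear mesh: ratio = 73/14 = 5.2143, so shaft IV turns at 7776.9 / 5.2143 = 1491.5 rpm.
Gear mesh: ratio = 70/37 = 1.8919, so the final shaft turns at 1491.5 / 1.8919 = 788.35 rpm.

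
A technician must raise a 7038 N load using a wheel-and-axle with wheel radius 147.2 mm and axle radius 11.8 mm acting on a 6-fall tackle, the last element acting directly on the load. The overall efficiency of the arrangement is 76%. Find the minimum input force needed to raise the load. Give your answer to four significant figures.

Wheel-and-axle MA = R/r = 147.2/11.8 = 12.475.
Block-and-tackle MA = number of supporting rope parts = 6.
Combined ideal MA = 12.475 × 6 = 74.847.
Actual MA = 74.847 × 0.76 = 56.884.
Effort = load / actual MA = 7038 / 56.884 = 123.73 N.

123.7 N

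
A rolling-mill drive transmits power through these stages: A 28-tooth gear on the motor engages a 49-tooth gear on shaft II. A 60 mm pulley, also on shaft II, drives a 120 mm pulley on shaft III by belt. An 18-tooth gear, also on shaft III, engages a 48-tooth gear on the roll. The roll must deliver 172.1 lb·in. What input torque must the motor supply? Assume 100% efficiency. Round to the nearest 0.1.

18.4 lb·in

Overall ratio R = 1.75 × 2 × 2.6667 = 9.3333.
Input torque = output torque / R = 172.1 / 9.3333 = 18.439 lb·in.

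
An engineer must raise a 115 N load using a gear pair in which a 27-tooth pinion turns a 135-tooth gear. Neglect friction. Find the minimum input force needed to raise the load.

Gear pair MA = 135/27 = 5.
Effort = load / MA = 115 / 5 = 23 N.

23 N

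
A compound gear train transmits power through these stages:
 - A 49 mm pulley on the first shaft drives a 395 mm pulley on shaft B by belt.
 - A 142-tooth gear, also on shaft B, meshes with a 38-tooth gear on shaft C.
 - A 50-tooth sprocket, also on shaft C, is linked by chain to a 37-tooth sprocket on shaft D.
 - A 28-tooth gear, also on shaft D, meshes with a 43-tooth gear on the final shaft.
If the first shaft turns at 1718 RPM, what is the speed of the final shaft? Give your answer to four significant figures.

700.8 RPM

belt 395/49 = 8.0612 → 1718/8.0612 = 213.12 RPM
gear mesh 38/142 = 0.26761 → 213.12/0.26761 = 796.39 RPM
chain 37/50 = 0.74 → 796.39/0.74 = 1076.2 RPM
gear mesh 43/28 = 1.5357 → 1076.2/1.5357 = 700.78 RPM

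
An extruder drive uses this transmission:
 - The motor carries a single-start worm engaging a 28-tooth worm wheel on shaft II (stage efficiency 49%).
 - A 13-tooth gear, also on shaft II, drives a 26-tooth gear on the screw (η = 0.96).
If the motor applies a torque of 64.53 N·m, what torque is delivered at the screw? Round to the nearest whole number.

worm 28/1 = 28 → τ = 64.53·28·0.49 = 885.35 N·m
gear mesh 26/13 = 2 → τ = 885.35·2·0.96 = 1699.9 N·m

1700 N·m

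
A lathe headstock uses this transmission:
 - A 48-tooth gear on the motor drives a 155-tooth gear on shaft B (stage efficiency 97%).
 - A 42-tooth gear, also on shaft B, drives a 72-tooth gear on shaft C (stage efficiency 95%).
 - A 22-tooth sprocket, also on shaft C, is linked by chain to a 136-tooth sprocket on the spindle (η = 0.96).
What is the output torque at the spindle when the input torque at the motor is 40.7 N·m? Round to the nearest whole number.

1232 N·m

gear mesh 155/48 = 3.2292 → τ = 40.7·3.2292·0.97 = 127.48 N·m
gear mesh 72/42 = 1.7143 → τ = 127.48·1.7143·0.95 = 207.62 N·m
chain 136/22 = 6.1818 → τ = 207.62·6.1818·0.96 = 1232.1 N·m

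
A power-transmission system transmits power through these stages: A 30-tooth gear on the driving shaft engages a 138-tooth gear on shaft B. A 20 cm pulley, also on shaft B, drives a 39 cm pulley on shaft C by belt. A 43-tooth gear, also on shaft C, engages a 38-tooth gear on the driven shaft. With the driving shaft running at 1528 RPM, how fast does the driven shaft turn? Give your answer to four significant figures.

Gear mesh: ratio = 138/30 = 4.6, so shaft B turns at 1528 / 4.6 = 332.17 RPM.
Belt: ratio = 39/20 = 1.95, so shaft C turns at 332.17 / 1.95 = 170.35 RPM.
Gear mesh: ratio = 38/43 = 0.88372, so the driven shaft turns at 170.35 / 0.88372 = 192.76 RPM.

192.8 RPM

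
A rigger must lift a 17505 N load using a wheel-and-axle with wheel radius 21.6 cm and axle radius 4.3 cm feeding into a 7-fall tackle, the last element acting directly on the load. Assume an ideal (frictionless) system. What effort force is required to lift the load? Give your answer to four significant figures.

497.8 N

Wheel-and-axle MA = R/r = 21.6/4.3 = 5.0233.
Block-and-tackle MA = number of supporting rope parts = 7.
Combined ideal MA = 5.0233 × 7 = 35.163.
Effort = load / MA = 17505 / 35.163 = 497.83 N.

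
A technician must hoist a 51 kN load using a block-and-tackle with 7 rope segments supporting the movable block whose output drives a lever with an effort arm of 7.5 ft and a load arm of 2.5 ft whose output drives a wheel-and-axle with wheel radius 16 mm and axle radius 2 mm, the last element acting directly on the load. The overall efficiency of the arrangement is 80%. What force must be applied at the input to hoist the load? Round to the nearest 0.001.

Block-and-tackle MA = number of supporting rope parts = 7.
Lever MA = effort arm / load arm = 7.5/2.5 = 3.
Wheel-and-axle MA = R/r = 16/2 = 8.
Combined ideal MA = 7 × 3 × 8 = 168.
Actual MA = 168 × 0.80 = 134.4.
Effort = load / actual MA = 51 / 134.4 = 0.37946 kN.

0.379 kN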